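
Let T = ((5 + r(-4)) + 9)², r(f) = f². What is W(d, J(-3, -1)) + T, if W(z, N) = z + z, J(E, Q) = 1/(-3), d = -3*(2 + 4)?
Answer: 864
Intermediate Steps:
d = -18 (d = -3*6 = -18)
J(E, Q) = -⅓
W(z, N) = 2*z
T = 900 (T = ((5 + (-4)²) + 9)² = ((5 + 16) + 9)² = (21 + 9)² = 30² = 900)
W(d, J(-3, -1)) + T = 2*(-18) + 900 = -36 + 900 = 864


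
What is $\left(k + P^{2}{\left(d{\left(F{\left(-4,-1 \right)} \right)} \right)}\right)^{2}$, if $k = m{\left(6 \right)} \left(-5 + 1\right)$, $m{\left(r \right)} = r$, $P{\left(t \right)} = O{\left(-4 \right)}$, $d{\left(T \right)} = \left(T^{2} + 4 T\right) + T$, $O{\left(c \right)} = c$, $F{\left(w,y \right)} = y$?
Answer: $64$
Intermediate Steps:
$d{\left(T \right)} = T^{2} + 5 T$
$P{\left(t \right)} = -4$
$k = -24$ ($k = 6 \left(-5 + 1\right) = 6 \left(-4\right) = -24$)
$\left(k + P^{2}{\left(d{\left(F{\left(-4,-1 \right)} \right)} \right)}\right)^{2} = \left(-24 + \left(-4\right)^{2}\right)^{2} = \left(-24 + 16\right)^{2} = \left(-8\right)^{2} = 64$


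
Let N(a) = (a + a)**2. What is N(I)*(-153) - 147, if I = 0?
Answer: -147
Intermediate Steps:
N(a) = 4*a**2 (N(a) = (2*a)**2 = 4*a**2)
N(I)*(-153) - 147 = (4*0**2)*(-153) - 147 = (4*0)*(-153) - 147 = 0*(-153) - 147 = 0 - 147 = -147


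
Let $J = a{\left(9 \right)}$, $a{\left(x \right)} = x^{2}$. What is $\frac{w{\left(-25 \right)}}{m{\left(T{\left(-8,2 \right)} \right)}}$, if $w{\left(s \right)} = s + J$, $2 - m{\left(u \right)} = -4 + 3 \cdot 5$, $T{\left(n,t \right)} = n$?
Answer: $- \frac{56}{9} \approx -6.2222$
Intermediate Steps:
$m{\left(u \right)} = -9$ ($m{\left(u \right)} = 2 - \left(-4 + 3 \cdot 5\right) = 2 - \left(-4 + 15\right) = 2 - 11 = -9$)
$J = 81$ ($J = 9^{2} = 81$)
$w{\left(s \right)} = 81 + s$ ($w{\left(s \right)} = s + 81 = 81 + s$)
$\frac{w{\left(-25 \right)}}{m{\left(T{\left(-8,2 \right)} \right)}} = \frac{81 - 25}{-9} = 56 \left(- \frac{1}{9}\right) = - \frac{56}{9}$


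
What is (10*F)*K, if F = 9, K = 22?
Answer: 1980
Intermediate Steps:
(10*F)*K = (10*9)*22 = 90*22 = 1980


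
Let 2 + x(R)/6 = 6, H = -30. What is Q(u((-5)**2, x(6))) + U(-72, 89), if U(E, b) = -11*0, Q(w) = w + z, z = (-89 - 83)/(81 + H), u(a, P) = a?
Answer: 1103/51 ≈ 21.627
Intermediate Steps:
x(R) = 24 (x(R) = -12 + 6*6 = -12 + 36 = 24)
z = -172/51 (z = (-89 - 83)/(81 - 30) = -172/51 ≈ -3.3726)
Q(w) = -172/51 + w (Q(w) = w - 172/51 = -172/51 + w)
U(E, b) = 0
Q(u((-5)**2, x(6))) + U(-72, 89) = (-172/51 + (-5)**2) + 0 = (-172/51 + 25) + 0 = 1103/51 + 0 = 1103/51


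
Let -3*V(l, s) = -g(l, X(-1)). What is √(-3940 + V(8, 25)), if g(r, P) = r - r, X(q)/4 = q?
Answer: 2*I*√985 ≈ 62.769*I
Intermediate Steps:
X(q) = 4*q
g(r, P) = 0
V(l, s) = 0 (V(l, s) = -(-1)*0/3 = -⅓*0 = 0)
√(-3940 + V(8, 25)) = √(-3940 + 0) = √(-3940) = 2*I*√985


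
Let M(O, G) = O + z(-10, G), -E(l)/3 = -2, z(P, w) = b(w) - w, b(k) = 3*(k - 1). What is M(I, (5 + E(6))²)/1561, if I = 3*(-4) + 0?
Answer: 227/1561 ≈ 0.14542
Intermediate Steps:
b(k) = -3 + 3*k (b(k) = 3*(-1 + k) = -3 + 3*k)
z(P, w) = -3 + 2*w (z(P, w) = (-3 + 3*w) - w = -3 + 2*w)
E(l) = 6 (E(l) = -3*(-2) = 6)
I = -12 (I = -12 + 0 = -12)
M(O, G) = -3 + O + 2*G (M(O, G) = O + (-3 + 2*G) = -3 + O + 2*G)
M(I, (5 + E(6))²)/1561 = (-3 - 12 + 2*(5 + 6)²)/1561 = (-3 - 12 + 2*11²)*(1/1561) = (-3 - 12 + 2*121)*(1/1561) = (-3 - 12 + 242)*(1/1561) = 227*(1/1561) = 227/1561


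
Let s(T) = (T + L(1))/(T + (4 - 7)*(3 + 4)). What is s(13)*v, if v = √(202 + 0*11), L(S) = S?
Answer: -7*√202/4 ≈ -24.872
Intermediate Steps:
s(T) = (1 + T)/(-21 + T) (s(T) = (T + 1)/(T + (4 - 7)*(3 + 4)) = (1 + T)/(T - 3*7) = (1 + T)/(T - 21) = (1 + T)/(-21 + T))
v = √202 (v = √(202 + 0) = √202 ≈ 14.213)
s(13)*v = ((1 + 13)/(-21 + 13))*√202 = (14/(-8))*√202 = (-⅛*14)*√202 = -7*√202/4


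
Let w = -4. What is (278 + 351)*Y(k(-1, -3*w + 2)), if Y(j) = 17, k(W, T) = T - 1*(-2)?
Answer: 10693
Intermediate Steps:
k(W, T) = 2 + T (k(W, T) = T + 2 = 2 + T)
(278 + 351)*Y(k(-1, -3*w + 2)) = (278 + 351)*17 = 629*17 = 10693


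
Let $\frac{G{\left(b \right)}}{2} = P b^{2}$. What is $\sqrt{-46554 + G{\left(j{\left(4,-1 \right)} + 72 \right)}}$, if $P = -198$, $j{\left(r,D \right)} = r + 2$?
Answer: $i \sqrt{2455818} \approx 1567.1 i$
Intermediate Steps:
$j{\left(r,D \right)} = 2 + r$
$G{\left(b \right)} = - 396 b^{2}$ ($G{\left(b \right)} = 2 \left(- 198 b^{2}\right) = - 396 b^{2}$)
$\sqrt{-46554 + G{\left(j{\left(4,-1 \right)} + 72 \right)}} = \sqrt{-46554 - 396 \left(\left(2 + 4\right) + 72\right)^{2}} = \sqrt{-46554 - 396 \left(6 + 72\right)^{2}} = \sqrt{-46554 - 396 \cdot 78^{2}} = \sqrt{-46554 - 2409264} = \sqrt{-2455818} = i \sqrt{2455818}$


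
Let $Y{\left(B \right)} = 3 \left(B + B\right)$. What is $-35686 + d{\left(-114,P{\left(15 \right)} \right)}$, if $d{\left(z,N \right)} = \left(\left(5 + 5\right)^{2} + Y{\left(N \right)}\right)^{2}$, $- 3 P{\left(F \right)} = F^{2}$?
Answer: $86814$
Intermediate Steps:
$Y{\left(B \right)} = 6 B$ ($Y{\left(B \right)} = 3 \cdot 2 B = 6 B$)
$P{\left(F \right)} = - \frac{F^{2}}{3}$
$d{\left(z,N \right)} = \left(100 + 6 N\right)^{2}$ ($d{\left(z,N \right)} = \left(\left(5 + 5\right)^{2} + 6 N\right)^{2} = \left(10^{2} + 6 N\right)^{2} = \left(100 + 6 N\right)^{2}$)
$-35686 + d{\left(-114,P{\left(15 \right)} \right)} = -35686 + 4 \left(50 + 3 \left(- \frac{15^{2}}{3}\right)\right)^{2} = -35686 + 4 \left(50 + 3 \left(\left(- \frac{1}{3}\right) 225\right)\right)^{2} = -35686 + 4 \left(50 + 3 \left(-75\right)\right)^{2} = -35686 + 4 \left(50 - 225\right)^{2} = -35686 + 4 \left(-175\right)^{2} = -35686 + 4 \cdot 30625 = -35686 + 122500 = 86814$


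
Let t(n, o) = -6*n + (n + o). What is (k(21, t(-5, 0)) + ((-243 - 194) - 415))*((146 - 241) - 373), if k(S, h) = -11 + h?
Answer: 392184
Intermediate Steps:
t(n, o) = o - 5*n
(k(21, t(-5, 0)) + ((-243 - 194) - 415))*((146 - 241) - 373) = ((-11 + (0 - 5*(-5))) + ((-243 - 194) - 415))*((146 - 241) - 373) = ((-11 + (0 + 25)) + (-437 - 415))*(-95 - 373) = ((-11 + 25) - 852)*(-468) = (14 - 852)*(-468) = -838*(-468) = 392184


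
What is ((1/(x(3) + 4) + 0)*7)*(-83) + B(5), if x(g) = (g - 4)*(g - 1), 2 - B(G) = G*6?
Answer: -637/2 ≈ -318.50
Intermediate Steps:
B(G) = 2 - 6*G (B(G) = 2 - G*6 = 2 - 6*G)
x(g) = (-1 + g)*(-4 + g) (x(g) = (-4 + g)*(-1 + g) = (-1 + g)*(-4 + g))
((1/(x(3) + 4) + 0)*7)*(-83) + B(5) = ((1/((4 + 3² - 5*3) + 4) + 0)*7)*(-83) + (2 - 6*5) = ((1/((4 + 9 - 15) + 4) + 0)*7)*(-83) + (2 - 30) = ((1/(-2 + 4) + 0)*7)*(-83) - 28 = ((1/2 + 0)*7)*(-83) - 28 = ((½ + 0)*7)*(-83) - 28 = ((½)*7)*(-83) - 28 = (7/2)*(-83) - 28 = -581/2 - 28 = -637/2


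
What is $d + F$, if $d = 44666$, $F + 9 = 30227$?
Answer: $74884$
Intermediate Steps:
$F = 30218$ ($F = -9 + 30227 = 30218$)
$d + F = 44666 + 30218 = 74884$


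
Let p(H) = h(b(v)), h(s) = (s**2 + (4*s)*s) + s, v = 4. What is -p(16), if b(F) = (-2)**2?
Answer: -84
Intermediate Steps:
b(F) = 4
h(s) = s + 5*s**2 (h(s) = (s**2 + 4*s**2) + s = 5*s**2 + s = s + 5*s**2)
p(H) = 84 (p(H) = 4*(1 + 5*4) = 4*(1 + 20) = 4*21 = 84)
-p(16) = -1*84 = -84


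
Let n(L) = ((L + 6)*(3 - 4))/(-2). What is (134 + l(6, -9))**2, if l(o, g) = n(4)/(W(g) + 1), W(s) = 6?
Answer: 889249/49 ≈ 18148.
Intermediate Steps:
n(L) = 3 + L/2 (n(L) = ((6 + L)*(-1))*(-1/2) = (-6 - L)*(-1/2) = 3 + L/2)
l(o, g) = 5/7 (l(o, g) = (3 + (1/2)*4)/(6 + 1) = (3 + 2)/7 = 5*(1/7) = 5/7)
(134 + l(6, -9))**2 = (134 + 5/7)**2 = (943/7)**2 = 889249/49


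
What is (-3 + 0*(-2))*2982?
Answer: -8946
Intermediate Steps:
(-3 + 0*(-2))*2982 = (-3 + 0)*2982 = -3*2982 = -8946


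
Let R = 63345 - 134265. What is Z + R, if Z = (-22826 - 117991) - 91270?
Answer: -303007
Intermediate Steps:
Z = -232087 (Z = -140817 - 91270 = -232087)
R = -70920
Z + R = -232087 - 70920 = -303007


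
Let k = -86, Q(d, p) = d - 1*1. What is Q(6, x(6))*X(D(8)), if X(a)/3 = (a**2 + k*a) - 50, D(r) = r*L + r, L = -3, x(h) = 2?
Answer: 23730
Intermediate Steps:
Q(d, p) = -1 + d (Q(d, p) = d - 1 = -1 + d)
D(r) = -2*r (D(r) = r*(-3) + r = -3*r + r = -2*r)
X(a) = -150 - 258*a + 3*a**2 (X(a) = 3*((a**2 - 86*a) - 50) = 3*(-50 + a**2 - 86*a) = -150 - 258*a + 3*a**2)
Q(6, x(6))*X(D(8)) = (-1 + 6)*(-150 - (-516)*8 + 3*(-2*8)**2) = 5*(-150 - 258*(-16) + 3*(-16)**2) = 5*(-150 + 4128 + 3*256) = 5*(-150 + 4128 + 768) = 5*4746 = 23730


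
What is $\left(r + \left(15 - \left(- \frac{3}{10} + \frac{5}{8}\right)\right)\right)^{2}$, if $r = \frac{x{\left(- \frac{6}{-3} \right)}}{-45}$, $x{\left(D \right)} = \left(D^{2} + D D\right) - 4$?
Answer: $\frac{27573001}{129600} \approx 212.75$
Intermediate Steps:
$x{\left(D \right)} = -4 + 2 D^{2}$ ($x{\left(D \right)} = \left(D^{2} + D^{2}\right) - 4 = 2 D^{2} - 4 = -4 + 2 D^{2}$)
$r = - \frac{4}{45}$ ($r = \frac{-4 + 2 \left(- \frac{6}{-3}\right)^{2}}{-45} = \left(-4 + 2 \left(\left(-6\right) \left(- \frac{1}{3}\right)\right)^{2}\right) \left(- \frac{1}{45}\right) = \left(-4 + 2 \cdot 2^{2}\right) \left(- \frac{1}{45}\right) = \left(-4 + 2 \cdot 4\right) \left(- \frac{1}{45}\right) = \left(-4 + 8\right) \left(- \frac{1}{45}\right) = 4 \left(- \frac{1}{45}\right) = - \frac{4}{45} \approx -0.088889$)
$\left(r + \left(15 - \left(- \frac{3}{10} + \frac{5}{8}\right)\right)\right)^{2} = \left(- \frac{4}{45} + \left(15 - \left(- \frac{3}{10} + \frac{5}{8}\right)\right)\right)^{2} = \left(- \frac{4}{45} + \left(15 - \frac{13}{40}\right)\right)^{2} = \left(- \frac{4}{45} + \frac{587}{40}\right)^{2} = \left(\frac{5251}{360}\right)^{2} = \frac{27573001}{129600}$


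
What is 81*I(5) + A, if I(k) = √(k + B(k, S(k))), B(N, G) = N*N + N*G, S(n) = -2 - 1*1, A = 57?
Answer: 57 + 81*√15 ≈ 370.71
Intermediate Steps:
S(n) = -3 (S(n) = -2 - 1 = -3)
B(N, G) = N² + G*N
I(k) = √(k + k*(-3 + k))
81*I(5) + A = 81*√(5*(-2 + 5)) + 57 = 81*√(5*3) + 57 = 81*√15 + 57 = 57 + 81*√15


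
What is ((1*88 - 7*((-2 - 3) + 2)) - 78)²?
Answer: 961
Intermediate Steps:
((1*88 - 7*((-2 - 3) + 2)) - 78)² = ((88 - 7*(-5 + 2)) - 78)² = ((88 - 7*(-3)) - 78)² = ((88 + 21) - 78)² = (109 - 78)² = 31² = 961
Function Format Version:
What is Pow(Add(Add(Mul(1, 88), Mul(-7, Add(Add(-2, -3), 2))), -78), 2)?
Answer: 961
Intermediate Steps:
Pow(Add(Add(Mul(1, 88), Mul(-7, Add(Add(-2, -3), 2))), -78), 2) = Pow(Add(Add(88, Mul(-7, Add(-5, 2))), -78), 2) = Pow(Add(Add(88, Mul(-7, -3)), -78), 2) = Pow(Add(Add(88, 21), -78), 2) = Pow(Add(109, -78), 2) = Pow(31, 2) = 961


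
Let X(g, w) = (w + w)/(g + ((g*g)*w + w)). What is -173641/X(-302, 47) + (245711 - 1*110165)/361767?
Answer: -89752360584551709/11335366 ≈ -7.9179e+9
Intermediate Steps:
X(g, w) = 2*w/(g + w + w*g²) (X(g, w) = (2*w)/(g + (g²*w + w)) = (2*w)/(g + (w*g² + w)) = (2*w)/(g + (w + w*g²)) = (2*w)/(g + w + w*g²) = 2*w/(g + w + w*g²))
-173641/X(-302, 47) + (245711 - 1*110165)/361767 = -173641/(2*47/(-302 + 47 + 47*(-302)²)) + (245711 - 1*110165)/361767 = -173641/(2*47/(-302 + 47 + 47*91204)) + (245711 - 110165)*(1/361767) = -173641/(2*47/(-302 + 47 + 4286588)) + 135546*(1/361767) = -173641/(2*47/4286333) + 45182/120589 = -173641/(2*47*(1/4286333)) + 45182/120589 = -173641/94/4286333 + 45182/120589 = -173641*4286333/94 + 45182/120589 = -744283148453/94 + 45182/120589 = -89752360584551709/11335366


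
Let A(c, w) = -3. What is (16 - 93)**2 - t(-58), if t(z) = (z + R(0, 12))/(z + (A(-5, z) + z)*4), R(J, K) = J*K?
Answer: 895250/151 ≈ 5928.8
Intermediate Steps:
t(z) = z/(-12 + 5*z) (t(z) = (z + 0*12)/(z + (-3 + z)*4) = (z + 0)/(z + (-12 + 4*z)) = z/(-12 + 5*z))
(16 - 93)**2 - t(-58) = (16 - 93)**2 - (-58)/(-12 + 5*(-58)) = (-77)**2 - (-58)/(-12 - 290) = 5929 - (-58)/(-302) = 5929 - (-58)*(-1)/302 = 5929 - 1*29/151 = 5929 - 29/151 = 895250/151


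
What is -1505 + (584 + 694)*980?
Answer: 1250935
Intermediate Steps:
-1505 + (584 + 694)*980 = -1505 + 1278*980 = -1505 + 1252440 = 1250935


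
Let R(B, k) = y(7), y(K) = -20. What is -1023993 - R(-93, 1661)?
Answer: -1023973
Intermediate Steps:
R(B, k) = -20
-1023993 - R(-93, 1661) = -1023993 - 1*(-20) = -1023993 + 20 = -1023973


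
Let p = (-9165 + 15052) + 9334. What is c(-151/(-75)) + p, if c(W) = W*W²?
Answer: 6424802326/421875 ≈ 15229.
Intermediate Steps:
p = 15221 (p = 5887 + 9334 = 15221)
c(W) = W³
c(-151/(-75)) + p = (-151/(-75))³ + 15221 = (-151*(-1/75))³ + 15221 = (151/75)³ + 15221 = 3442951/421875 + 15221 = 6424802326/421875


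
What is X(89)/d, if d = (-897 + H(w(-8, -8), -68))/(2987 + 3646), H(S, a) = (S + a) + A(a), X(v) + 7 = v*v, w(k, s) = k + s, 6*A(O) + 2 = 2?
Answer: -5832618/109 ≈ -53510.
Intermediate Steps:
A(O) = 0 (A(O) = -1/3 + (1/6)*2 = -1/3 + 1/3 = 0)
X(v) = -7 + v**2 (X(v) = -7 + v*v = -7 + v**2)
H(S, a) = S + a (H(S, a) = (S + a) + 0 = S + a)
d = -109/737 (d = (-897 + ((-8 - 8) - 68))/(2987 + 3646) = (-897 + (-16 - 68))/6633 = (-897 - 84)*(1/6633) = -981*1/6633 = -109/737 ≈ -0.14790)
X(89)/d = (-7 + 89**2)/(-109/737) = (-7 + 7921)*(-737/109) = 7914*(-737/109) = -5832618/109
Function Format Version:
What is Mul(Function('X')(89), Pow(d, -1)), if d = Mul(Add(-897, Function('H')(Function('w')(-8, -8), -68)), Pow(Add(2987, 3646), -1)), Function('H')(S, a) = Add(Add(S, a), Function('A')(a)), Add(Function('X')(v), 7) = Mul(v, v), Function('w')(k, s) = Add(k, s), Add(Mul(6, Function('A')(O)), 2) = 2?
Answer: Rational(-5832618, 109) ≈ -53510.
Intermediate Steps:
Function('A')(O) = 0 (Function('A')(O) = Add(Rational(-1, 3), Mul(Rational(1, 6), 2)) = Add(Rational(-1, 3), Rational(1, 3)) = 0)
Function('X')(v) = Add(-7, Pow(v, 2)) (Function('X')(v) = Add(-7, Mul(v, v)) = Add(-7, Pow(v, 2)))
Function('H')(S, a) = Add(S, a) (Function('H')(S, a) = Add(Add(S, a), 0) = Add(S, a))
d = Rational(-109, 737) (d = Mul(Add(-897, Add(Add(-8, -8), -68)), Pow(Add(2987, 3646), -1)) = Mul(Add(-897, Add(-16, -68)), Pow(6633, -1)) = Mul(Add(-897, -84), Rational(1, 6633)) = Mul(-981, Rational(1, 6633)) = Rational(-109, 737) ≈ -0.14790)
Mul(Function('X')(89), Pow(d, -1)) = Mul(Add(-7, Pow(89, 2)), Pow(Rational(-109, 737), -1)) = Mul(Add(-7, 7921), Rational(-737, 109)) = Mul(7914, Rational(-737, 109)) = Rational(-5832618, 109)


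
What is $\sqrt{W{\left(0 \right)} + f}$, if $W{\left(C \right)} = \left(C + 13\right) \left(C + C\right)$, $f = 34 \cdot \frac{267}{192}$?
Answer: $\frac{\sqrt{3026}}{8} \approx 6.8761$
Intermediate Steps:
$f = \frac{1513}{32}$ ($f = 34 \cdot 267 \cdot \frac{1}{192} = 34 \cdot \frac{89}{64} = \frac{1513}{32} \approx 47.281$)
$W{\left(C \right)} = 2 C \left(13 + C\right)$ ($W{\left(C \right)} = \left(13 + C\right) 2 C = 2 C \left(13 + C\right)$)
$\sqrt{W{\left(0 \right)} + f} = \sqrt{2 \cdot 0 \left(13 + 0\right) + \frac{1513}{32}} = \sqrt{2 \cdot 0 \cdot 13 + \frac{1513}{32}} = \sqrt{0 + \frac{1513}{32}} = \sqrt{\frac{1513}{32}} = \frac{\sqrt{3026}}{8}$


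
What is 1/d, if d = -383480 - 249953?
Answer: -1/633433 ≈ -1.5787e-6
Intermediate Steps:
d = -633433
1/d = 1/(-633433) = -1/633433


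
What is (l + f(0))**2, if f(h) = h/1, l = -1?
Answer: 1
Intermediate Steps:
f(h) = h (f(h) = h*1 = h)
(l + f(0))**2 = (-1 + 0)**2 = (-1)**2 = 1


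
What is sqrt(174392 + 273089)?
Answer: sqrt(447481) ≈ 668.94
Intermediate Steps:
sqrt(174392 + 273089) = sqrt(447481)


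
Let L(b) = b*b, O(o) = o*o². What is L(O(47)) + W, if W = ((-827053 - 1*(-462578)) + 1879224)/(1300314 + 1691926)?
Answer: 32253999277561709/2992240 ≈ 1.0779e+10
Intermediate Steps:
O(o) = o³
L(b) = b²
W = 1514749/2992240 (W = ((-827053 + 462578) + 1879224)/2992240 = (-364475 + 1879224)*(1/2992240) = 1514749*(1/2992240) = 1514749/2992240 ≈ 0.50623)
L(O(47)) + W = (47³)² + 1514749/2992240 = 103823² + 1514749/2992240 = 10779215329 + 1514749/2992240 = 32253999277561709/2992240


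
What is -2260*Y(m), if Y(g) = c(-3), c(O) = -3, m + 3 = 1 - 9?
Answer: 6780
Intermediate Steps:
m = -11 (m = -3 + (1 - 9) = -3 - 8 = -11)
Y(g) = -3
-2260*Y(m) = -2260*(-3) = 6780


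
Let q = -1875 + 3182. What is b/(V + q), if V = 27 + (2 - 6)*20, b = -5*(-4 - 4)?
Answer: 20/627 ≈ 0.031898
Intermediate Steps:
b = 40 (b = -5*(-8) = 40)
V = -53 (V = 27 - 4*20 = 27 - 80 = -53)
q = 1307
b/(V + q) = 40/(-53 + 1307) = 40/1254 = (1/1254)*40 = 20/627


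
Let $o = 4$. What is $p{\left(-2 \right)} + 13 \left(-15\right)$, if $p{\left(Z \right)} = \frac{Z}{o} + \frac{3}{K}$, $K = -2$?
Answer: $-197$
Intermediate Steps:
$p{\left(Z \right)} = - \frac{3}{2} + \frac{Z}{4}$ ($p{\left(Z \right)} = \frac{Z}{4} + \frac{3}{-2} = Z \frac{1}{4} + 3 \left(- \frac{1}{2}\right) = \frac{Z}{4} - \frac{3}{2} = - \frac{3}{2} + \frac{Z}{4}$)
$p{\left(-2 \right)} + 13 \left(-15\right) = \left(- \frac{3}{2} + \frac{1}{4} \left(-2\right)\right) + 13 \left(-15\right) = \left(- \frac{3}{2} - \frac{1}{2}\right) - 195 = -2 - 195 = -197$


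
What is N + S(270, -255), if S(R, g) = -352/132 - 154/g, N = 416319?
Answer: 106160819/255 ≈ 4.1632e+5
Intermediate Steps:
S(R, g) = -8/3 - 154/g (S(R, g) = -352*1/132 - 154/g = -8/3 - 154/g)
N + S(270, -255) = 416319 + (-8/3 - 154/(-255)) = 416319 + (-8/3 - 154*(-1/255)) = 416319 + (-8/3 + 154/255) = 416319 - 526/255 = 106160819/255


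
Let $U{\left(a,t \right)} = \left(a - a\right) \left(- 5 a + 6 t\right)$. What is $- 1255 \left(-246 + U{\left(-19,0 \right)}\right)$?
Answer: $308730$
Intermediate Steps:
$U{\left(a,t \right)} = 0$ ($U{\left(a,t \right)} = 0 \left(- 5 a + 6 t\right) = 0$)
$- 1255 \left(-246 + U{\left(-19,0 \right)}\right) = - 1255 \left(-246 + 0\right) = \left(-1255\right) \left(-246\right) = 308730$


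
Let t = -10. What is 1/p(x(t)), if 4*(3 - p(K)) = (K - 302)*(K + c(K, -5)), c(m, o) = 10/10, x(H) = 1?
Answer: 2/307 ≈ 0.0065147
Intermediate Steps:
c(m, o) = 1 (c(m, o) = 10*(⅒) = 1)
p(K) = 3 - (1 + K)*(-302 + K)/4 (p(K) = 3 - (K - 302)*(K + 1)/4 = 3 - (-302 + K)*(1 + K)/4 = 3 - (1 + K)*(-302 + K)/4)
1/p(x(t)) = 1/(157/2 - ¼*1² + (301/4)*1) = 1/(157/2 - ¼*1 + 301/4) = 1/(157/2 - ¼ + 301/4) = 1/(307/2) = 2/307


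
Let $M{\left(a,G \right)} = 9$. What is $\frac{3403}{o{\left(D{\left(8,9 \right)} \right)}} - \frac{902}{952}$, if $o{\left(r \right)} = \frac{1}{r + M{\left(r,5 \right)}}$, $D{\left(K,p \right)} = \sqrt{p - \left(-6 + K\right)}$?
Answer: $\frac{14578001}{476} + 3403 \sqrt{7} \approx 39630.0$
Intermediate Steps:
$D{\left(K,p \right)} = \sqrt{6 + p - K}$
$o{\left(r \right)} = \frac{1}{9 + r}$ ($o{\left(r \right)} = \frac{1}{r + 9} = \frac{1}{9 + r}$)
$\frac{3403}{o{\left(D{\left(8,9 \right)} \right)}} - \frac{902}{952} = \frac{3403}{\frac{1}{9 + \sqrt{6 + 9 - 8}}} - \frac{902}{952} = \frac{3403}{\frac{1}{9 + \sqrt{6 + 9 - 8}}} - \frac{451}{476} = \frac{3403}{\frac{1}{9 + \sqrt{7}}} - \frac{451}{476} = 3403 \left(9 + \sqrt{7}\right) - \frac{451}{476} = \left(30627 + 3403 \sqrt{7}\right) - \frac{451}{476} = \frac{14578001}{476} + 3403 \sqrt{7}$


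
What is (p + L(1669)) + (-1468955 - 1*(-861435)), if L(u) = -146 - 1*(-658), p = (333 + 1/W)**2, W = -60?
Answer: -1786068359/3600 ≈ -4.9613e+5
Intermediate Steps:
p = 399160441/3600 (p = (333 + 1/(-60))**2 = (333 - 1/60)**2 = (19979/60)**2 = 399160441/3600 ≈ 1.1088e+5)
L(u) = 512 (L(u) = -146 + 658 = 512)
(p + L(1669)) + (-1468955 - 1*(-861435)) = (399160441/3600 + 512) + (-1468955 - 1*(-861435)) = 401003641/3600 + (-1468955 + 861435) = 401003641/3600 - 607520 = -1786068359/3600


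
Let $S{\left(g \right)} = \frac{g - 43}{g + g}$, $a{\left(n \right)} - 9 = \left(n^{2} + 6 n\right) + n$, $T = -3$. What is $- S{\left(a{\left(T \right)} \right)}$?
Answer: $- \frac{23}{3} \approx -7.6667$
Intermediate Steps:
$a{\left(n \right)} = 9 + n^{2} + 7 n$ ($a{\left(n \right)} = 9 + \left(\left(n^{2} + 6 n\right) + n\right) = 9 + \left(n^{2} + 7 n\right) = 9 + n^{2} + 7 n$)
$S{\left(g \right)} = \frac{-43 + g}{2 g}$
$- S{\left(a{\left(T \right)} \right)} = - \frac{-43 + \left(9 + \left(-3\right)^{2} + 7 \left(-3\right)\right)}{2 \left(9 + \left(-3\right)^{2} + 7 \left(-3\right)\right)} = - \frac{-43 + \left(9 + 9 - 21\right)}{2 \left(9 + 9 - 21\right)} = - \frac{-43 - 3}{2 \left(-3\right)} = - \frac{\left(-1\right) \left(-46\right)}{2 \cdot 3} = \left(-1\right) \frac{23}{3} = - \frac{23}{3}$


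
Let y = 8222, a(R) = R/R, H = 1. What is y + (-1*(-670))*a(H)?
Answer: 8892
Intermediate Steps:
a(R) = 1
y + (-1*(-670))*a(H) = 8222 - 1*(-670)*1 = 8222 + 670*1 = 8222 + 670 = 8892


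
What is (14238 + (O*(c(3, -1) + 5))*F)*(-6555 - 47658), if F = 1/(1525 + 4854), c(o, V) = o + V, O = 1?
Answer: -4923852842517/6379 ≈ -7.7189e+8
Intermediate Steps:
c(o, V) = V + o
F = 1/6379 ≈ 0.00015676
(14238 + (O*(c(3, -1) + 5))*F)*(-6555 - 47658) = (14238 + (1*((-1 + 3) + 5))*(1/6379))*(-6555 - 47658) = (14238 + (1*(2 + 5))*(1/6379))*(-54213) = (14238 + (1*7)*(1/6379))*(-54213) = (14238 + 7*(1/6379))*(-54213) = (14238 + 7/6379)*(-54213) = (90824209/6379)*(-54213) = -4923852842517/6379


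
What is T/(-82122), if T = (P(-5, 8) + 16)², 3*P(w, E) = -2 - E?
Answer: -722/369549 ≈ -0.0019537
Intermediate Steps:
P(w, E) = -⅔ - E/3 (P(w, E) = (-2 - E)/3 = -⅔ - E/3)
T = 1444/9 (T = ((-⅔ - ⅓*8) + 16)² = ((-⅔ - 8/3) + 16)² = (-10/3 + 16)² = (38/3)² = 1444/9 ≈ 160.44)
T/(-82122) = (1444/9)/(-82122) = (1444/9)*(-1/82122) = -722/369549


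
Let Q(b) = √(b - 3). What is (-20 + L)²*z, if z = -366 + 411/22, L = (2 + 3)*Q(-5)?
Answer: -764100/11 + 1528200*I*√2/11 ≈ -69464.0 + 1.9647e+5*I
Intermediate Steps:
Q(b) = √(-3 + b)
L = 10*I*√2 (L = (2 + 3)*√(-3 - 5) = 5*√(-8) = 5*(2*I*√2) = 10*I*√2 ≈ 14.142*I)
z = -7641/22 (z = -366 + 411*(1/22) = -366 + 411/22 = -7641/22 ≈ -347.32)
(-20 + L)²*z = (-20 + 10*I*√2)²*(-7641/22) = -7641*(-20 + 10*I*√2)²/22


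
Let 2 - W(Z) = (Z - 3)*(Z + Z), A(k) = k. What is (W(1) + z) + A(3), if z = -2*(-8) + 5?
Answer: 30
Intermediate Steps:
W(Z) = 2 - 2*Z*(-3 + Z) (W(Z) = 2 - (Z - 3)*(Z + Z) = 2 - (-3 + Z)*2*Z = 2 - 2*Z*(-3 + Z))
z = 21 (z = 16 + 5 = 21)
(W(1) + z) + A(3) = ((2 - 2*1² + 6*1) + 21) + 3 = ((2 - 2*1 + 6) + 21) + 3 = ((2 - 2 + 6) + 21) + 3 = (6 + 21) + 3 = 27 + 3 = 30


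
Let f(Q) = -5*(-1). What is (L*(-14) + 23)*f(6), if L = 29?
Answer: -1915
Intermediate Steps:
f(Q) = 5
(L*(-14) + 23)*f(6) = (29*(-14) + 23)*5 = (-406 + 23)*5 = -383*5 = -1915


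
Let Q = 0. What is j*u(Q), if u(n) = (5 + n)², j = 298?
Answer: 7450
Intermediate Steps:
j*u(Q) = 298*(5 + 0)² = 298*5² = 298*25 = 7450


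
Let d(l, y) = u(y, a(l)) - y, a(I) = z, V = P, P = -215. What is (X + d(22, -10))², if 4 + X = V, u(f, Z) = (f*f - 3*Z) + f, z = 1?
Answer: 14884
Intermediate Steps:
V = -215
a(I) = 1
u(f, Z) = f + f² - 3*Z (u(f, Z) = (f² - 3*Z) + f = f + f² - 3*Z)
X = -219 (X = -4 - 215 = -219)
d(l, y) = -3 + y² (d(l, y) = (y + y² - 3*1) - y = (y + y² - 3) - y = (-3 + y + y²) - y = -3 + y²)
(X + d(22, -10))² = (-219 + (-3 + (-10)²))² = (-219 + (-3 + 100))² = (-219 + 97)² = (-122)² = 14884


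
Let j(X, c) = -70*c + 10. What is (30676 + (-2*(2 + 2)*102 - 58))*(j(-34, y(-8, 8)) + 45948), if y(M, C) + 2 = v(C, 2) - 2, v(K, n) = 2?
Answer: 1373812596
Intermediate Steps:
y(M, C) = -2 (y(M, C) = -2 + (2 - 2) = -2 + 0 = -2)
j(X, c) = 10 - 70*c
(30676 + (-2*(2 + 2)*102 - 58))*(j(-34, y(-8, 8)) + 45948) = (30676 + (-2*(2 + 2)*102 - 58))*((10 - 70*(-2)) + 45948) = (30676 + (-2*4*102 - 58))*((10 + 140) + 45948) = (30676 + (-8*102 - 58))*(150 + 45948) = (30676 + (-816 - 58))*46098 = (30676 - 874)*46098 = 29802*46098 = 1373812596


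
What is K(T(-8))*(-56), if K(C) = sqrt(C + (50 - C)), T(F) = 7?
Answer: -280*sqrt(2) ≈ -395.98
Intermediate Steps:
K(C) = 5*sqrt(2) (K(C) = sqrt(50) = 5*sqrt(2))
K(T(-8))*(-56) = (5*sqrt(2))*(-56) = -280*sqrt(2)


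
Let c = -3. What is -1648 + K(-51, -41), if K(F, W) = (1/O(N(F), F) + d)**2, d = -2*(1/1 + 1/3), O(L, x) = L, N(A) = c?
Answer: -1639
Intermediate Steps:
N(A) = -3
d = -8/3 (d = -2*(1 + 1/3) = -2*4/3 = -8/3 ≈ -2.6667)
K(F, W) = 9 (K(F, W) = (1/(-3) - 8/3)**2 = (-1/3 - 8/3)**2 = (-3)**2 = 9)
-1648 + K(-51, -41) = -1648 + 9 = -1639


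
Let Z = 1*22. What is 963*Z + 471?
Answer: 21657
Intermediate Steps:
Z = 22
963*Z + 471 = 963*22 + 471 = 21186 + 471 = 21657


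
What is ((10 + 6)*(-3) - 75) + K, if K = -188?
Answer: -311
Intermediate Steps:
((10 + 6)*(-3) - 75) + K = ((10 + 6)*(-3) - 75) - 188 = (16*(-3) - 75) - 188 = (-48 - 75) - 188 = -123 - 188 = -311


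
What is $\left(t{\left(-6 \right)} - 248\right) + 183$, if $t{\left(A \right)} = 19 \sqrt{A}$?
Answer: $-65 + 19 i \sqrt{6} \approx -65.0 + 46.54 i$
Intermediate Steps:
$\left(t{\left(-6 \right)} - 248\right) + 183 = \left(19 \sqrt{-6} - 248\right) + 183 = \left(19 i \sqrt{6} - 248\right) + 183 = \left(-248 + 19 i \sqrt{6}\right) + 183 = -65 + 19 i \sqrt{6}$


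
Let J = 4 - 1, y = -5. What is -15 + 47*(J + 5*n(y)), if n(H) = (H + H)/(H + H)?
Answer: 361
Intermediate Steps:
J = 3
n(H) = 1 (n(H) = (2*H)/((2*H)) = (2*H)*(1/(2*H)) = 1)
-15 + 47*(J + 5*n(y)) = -15 + 47*(3 + 5*1) = -15 + 47*(3 + 5) = -15 + 47*8 = -15 + 376 = 361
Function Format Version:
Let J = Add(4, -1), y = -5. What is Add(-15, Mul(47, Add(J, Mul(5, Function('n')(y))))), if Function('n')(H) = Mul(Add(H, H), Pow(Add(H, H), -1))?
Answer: 361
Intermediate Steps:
J = 3
Function('n')(H) = 1 (Function('n')(H) = Mul(Mul(2, H), Pow(Mul(2, H), -1)) = Mul(Mul(2, H), Mul(Rational(1, 2), Pow(H, -1))) = 1)
Add(-15, Mul(47, Add(J, Mul(5, Function('n')(y))))) = Add(-15, Mul(47, Add(3, Mul(5, 1)))) = Add(-15, Mul(47, Add(3, 5))) = Add(-15, Mul(47, 8)) = Add(-15, 376) = 361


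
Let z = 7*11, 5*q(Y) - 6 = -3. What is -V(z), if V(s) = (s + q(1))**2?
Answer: -150544/25 ≈ -6021.8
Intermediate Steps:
q(Y) = 3/5 (q(Y) = 6/5 + (1/5)*(-3) = 6/5 - 3/5 = 3/5)
z = 77
V(s) = (3/5 + s)**2 (V(s) = (s + 3/5)**2 = (3/5 + s)**2)
-V(z) = -(3 + 5*77)**2/25 = -(3 + 385)**2/25 = -388**2/25 = -150544/25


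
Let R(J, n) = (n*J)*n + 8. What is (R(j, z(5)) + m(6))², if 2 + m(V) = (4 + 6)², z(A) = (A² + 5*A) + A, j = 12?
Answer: 1325396836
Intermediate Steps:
z(A) = A² + 6*A
R(J, n) = 8 + J*n² (R(J, n) = (J*n)*n + 8 = J*n² + 8 = 8 + J*n²)
m(V) = 98 (m(V) = -2 + (4 + 6)² = -2 + 10² = -2 + 100 = 98)
(R(j, z(5)) + m(6))² = ((8 + 12*(5*(6 + 5))²) + 98)² = ((8 + 12*(5*11)²) + 98)² = ((8 + 12*55²) + 98)² = ((8 + 12*3025) + 98)² = ((8 + 36300) + 98)² = (36308 + 98)² = 36406² = 1325396836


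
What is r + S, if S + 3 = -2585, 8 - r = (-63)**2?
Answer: -6549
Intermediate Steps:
r = -3961 (r = 8 - 1*(-63)**2 = 8 - 1*3969 = 8 - 3969 = -3961)
S = -2588 (S = -3 - 2585 = -2588)
r + S = -3961 - 2588 = -6549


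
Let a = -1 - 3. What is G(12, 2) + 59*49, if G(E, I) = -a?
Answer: 2895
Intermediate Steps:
a = -4
G(E, I) = 4 (G(E, I) = -1*(-4) = 4)
G(12, 2) + 59*49 = 4 + 59*49 = 4 + 2891 = 2895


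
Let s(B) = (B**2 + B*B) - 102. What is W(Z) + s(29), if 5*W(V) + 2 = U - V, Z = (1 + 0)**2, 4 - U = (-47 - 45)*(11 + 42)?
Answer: 12777/5 ≈ 2555.4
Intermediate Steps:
U = 4880 (U = 4 - (-47 - 45)*(11 + 42) = 4 - (-92)*53 = 4 - 1*(-4876) = 4 + 4876 = 4880)
s(B) = -102 + 2*B**2 (s(B) = (B**2 + B**2) - 102 = 2*B**2 - 102 = -102 + 2*B**2)
Z = 1 (Z = 1**2 = 1)
W(V) = 4878/5 - V/5 (W(V) = -2/5 + (4880 - V)/5 = -2/5 + (976 - V/5) = 4878/5 - V/5)
W(Z) + s(29) = (4878/5 - 1/5*1) + (-102 + 2*29**2) = (4878/5 - 1/5) + (-102 + 2*841) = 4877/5 + (-102 + 1682) = 4877/5 + 1580 = 12777/5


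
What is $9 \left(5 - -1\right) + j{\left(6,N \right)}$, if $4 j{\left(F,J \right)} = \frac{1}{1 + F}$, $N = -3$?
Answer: $\frac{1513}{28} \approx 54.036$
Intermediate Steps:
$j{\left(F,J \right)} = \frac{1}{4 \left(1 + F\right)}$
$9 \left(5 - -1\right) + j{\left(6,N \right)} = 9 \left(5 - -1\right) + \frac{1}{4 \left(1 + 6\right)} = 9 \left(5 + 1\right) + \frac{1}{4 \cdot 7} = 9 \cdot 6 + \frac{1}{4} \cdot \frac{1}{7} = 54 + \frac{1}{28} = \frac{1513}{28}$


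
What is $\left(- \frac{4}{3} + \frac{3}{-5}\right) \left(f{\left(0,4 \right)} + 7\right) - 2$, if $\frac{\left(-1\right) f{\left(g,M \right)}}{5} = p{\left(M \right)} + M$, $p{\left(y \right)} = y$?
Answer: $\frac{309}{5} \approx 61.8$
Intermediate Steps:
$f{\left(g,M \right)} = - 10 M$ ($f{\left(g,M \right)} = - 5 \left(M + M\right) = - 5 \cdot 2 M = - 10 M$)
$\left(- \frac{4}{3} + \frac{3}{-5}\right) \left(f{\left(0,4 \right)} + 7\right) - 2 = \left(- \frac{4}{3} + \frac{3}{-5}\right) \left(\left(-10\right) 4 + 7\right) - 2 = \left(\left(-4\right) \frac{1}{3} + 3 \left(- \frac{1}{5}\right)\right) \left(-40 + 7\right) - 2 = \left(- \frac{4}{3} - \frac{3}{5}\right) \left(-33\right) - 2 = \left(- \frac{29}{15}\right) \left(-33\right) - 2 = \frac{319}{5} - 2 = \frac{309}{5}$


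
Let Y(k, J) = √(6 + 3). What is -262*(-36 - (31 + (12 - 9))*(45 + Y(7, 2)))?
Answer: 437016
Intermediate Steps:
Y(k, J) = 3 (Y(k, J) = √9 = 3)
-262*(-36 - (31 + (12 - 9))*(45 + Y(7, 2))) = -262*(-36 - (31 + (12 - 9))*(45 + 3)) = -262*(-36 - (31 + 3)*48) = -262*(-36 - 34*48) = -262*(-36 - 1*1632) = -262*(-36 - 1632) = -262*(-1668) = 437016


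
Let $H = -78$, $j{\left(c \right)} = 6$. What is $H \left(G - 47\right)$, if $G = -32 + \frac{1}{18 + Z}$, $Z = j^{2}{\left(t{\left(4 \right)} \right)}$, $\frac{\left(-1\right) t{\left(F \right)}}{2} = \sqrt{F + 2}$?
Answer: $\frac{55445}{9} \approx 6160.6$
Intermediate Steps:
$t{\left(F \right)} = - 2 \sqrt{2 + F}$ ($t{\left(F \right)} = - 2 \sqrt{F + 2} = - 2 \sqrt{2 + F}$)
$Z = 36$ ($Z = 6^{2} = 36$)
$G = - \frac{1727}{54}$ ($G = -32 + \frac{1}{18 + 36} = -32 + \frac{1}{54} = - \frac{1727}{54} \approx -31.981$)
$H \left(G - 47\right) = - 78 \left(- \frac{1727}{54} - 47\right) = \left(-78\right) \left(- \frac{4265}{54}\right) = \frac{55445}{9}$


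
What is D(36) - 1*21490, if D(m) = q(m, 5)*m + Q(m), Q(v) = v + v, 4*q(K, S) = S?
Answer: -21373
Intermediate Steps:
q(K, S) = S/4
Q(v) = 2*v
D(m) = 13*m/4 (D(m) = ((¼)*5)*m + 2*m = 5*m/4 + 2*m = 13*m/4)
D(36) - 1*21490 = (13/4)*36 - 1*21490 = 117 - 21490 = -21373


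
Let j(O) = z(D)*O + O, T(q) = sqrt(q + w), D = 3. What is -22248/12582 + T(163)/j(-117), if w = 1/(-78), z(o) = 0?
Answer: -412/233 - sqrt(991614)/9126 ≈ -1.8774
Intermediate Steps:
w = -1/78 ≈ -0.012821
T(q) = sqrt(-1/78 + q) (T(q) = sqrt(q - 1/78) = sqrt(-1/78 + q))
j(O) = O (j(O) = 0*O + O = 0 + O = O)
-22248/12582 + T(163)/j(-117) = -22248/12582 + (sqrt(-78 + 6084*163)/78)/(-117) = -22248*1/12582 + (sqrt(-78 + 991692)/78)*(-1/117) = -412/233 + (sqrt(991614)/78)*(-1/117) = -412/233 - sqrt(991614)/9126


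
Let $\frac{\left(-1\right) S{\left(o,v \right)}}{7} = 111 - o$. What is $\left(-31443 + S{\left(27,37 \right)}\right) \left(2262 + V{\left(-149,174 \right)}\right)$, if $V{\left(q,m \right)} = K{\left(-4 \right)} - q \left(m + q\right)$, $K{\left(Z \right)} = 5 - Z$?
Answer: $-192057876$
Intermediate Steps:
$V{\left(q,m \right)} = 9 - q \left(m + q\right)$ ($V{\left(q,m \right)} = \left(5 - -4\right) - q \left(m + q\right) = \left(5 + 4\right) - q \left(m + q\right) = 9 - q \left(m + q\right)$)
$S{\left(o,v \right)} = -777 + 7 o$ ($S{\left(o,v \right)} = - 7 \left(111 - o\right) = -777 + 7 o$)
$\left(-31443 + S{\left(27,37 \right)}\right) \left(2262 + V{\left(-149,174 \right)}\right) = \left(-31443 + \left(-777 + 7 \cdot 27\right)\right) \left(2262 - \left(22192 - 25926\right)\right) = \left(-31443 + \left(-777 + 189\right)\right) \left(2262 + \left(9 - 22201 + 25926\right)\right) = \left(-31443 - 588\right) \left(2262 + \left(9 - 22201 + 25926\right)\right) = - 32031 \left(2262 + 3734\right) = \left(-32031\right) 5996 = -192057876$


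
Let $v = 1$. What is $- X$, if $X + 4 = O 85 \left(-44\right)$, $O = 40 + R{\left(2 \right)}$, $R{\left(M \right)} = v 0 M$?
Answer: $149604$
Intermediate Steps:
$R{\left(M \right)} = 0$ ($R{\left(M \right)} = 1 \cdot 0 M = 0 M = 0$)
$O = 40$ ($O = 40 + 0 = 40$)
$X = -149604$ ($X = -4 + 40 \cdot 85 \left(-44\right) = -4 + 3400 \left(-44\right) = -4 - 149600 = -149604$)
$- X = \left(-1\right) \left(-149604\right) = 149604$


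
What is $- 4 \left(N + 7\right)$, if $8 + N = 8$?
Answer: $-28$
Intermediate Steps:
$N = 0$ ($N = -8 + 8 = 0$)
$- 4 \left(N + 7\right) = - 4 \left(0 + 7\right) = \left(-4\right) 7 = -28$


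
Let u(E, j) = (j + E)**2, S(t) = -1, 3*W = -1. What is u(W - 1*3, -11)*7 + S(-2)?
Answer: 12934/9 ≈ 1437.1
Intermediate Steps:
W = -1/3 (W = (1/3)*(-1) = -1/3 ≈ -0.33333)
u(E, j) = (E + j)**2
u(W - 1*3, -11)*7 + S(-2) = ((-1/3 - 1*3) - 11)**2*7 - 1 = ((-1/3 - 3) - 11)**2*7 - 1 = (-10/3 - 11)**2*7 - 1 = (-43/3)**2*7 - 1 = (1849/9)*7 - 1 = 12943/9 - 1 = 12934/9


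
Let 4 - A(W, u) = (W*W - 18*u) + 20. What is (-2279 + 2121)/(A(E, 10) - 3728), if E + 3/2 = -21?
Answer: 632/16281 ≈ 0.038818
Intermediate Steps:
E = -45/2 (E = -3/2 - 21 = -45/2 ≈ -22.500)
A(W, u) = -16 - W**2 + 18*u (A(W, u) = 4 - ((W*W - 18*u) + 20) = 4 - ((W**2 - 18*u) + 20) = 4 - (20 + W**2 - 18*u) = 4 + (-20 - W**2 + 18*u) = -16 - W**2 + 18*u)
(-2279 + 2121)/(A(E, 10) - 3728) = (-2279 + 2121)/((-16 - (-45/2)**2 + 18*10) - 3728) = -158/((-16 - 1*2025/4 + 180) - 3728) = -158/((-16 - 2025/4 + 180) - 3728) = -158/(-1369/4 - 3728) = -158/(-16281/4) = -158*(-4/16281) = 632/16281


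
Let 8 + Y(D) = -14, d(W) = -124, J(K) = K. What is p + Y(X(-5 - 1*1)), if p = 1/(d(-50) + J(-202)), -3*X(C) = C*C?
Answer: -7173/326 ≈ -22.003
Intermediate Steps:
X(C) = -C²/3 (X(C) = -C*C/3 = -C²/3)
Y(D) = -22 (Y(D) = -8 - 14 = -22)
p = -1/326 (p = 1/(-124 - 202) = 1/(-326) = -1/326 ≈ -0.0030675)
p + Y(X(-5 - 1*1)) = -1/326 - 22 = -7173/326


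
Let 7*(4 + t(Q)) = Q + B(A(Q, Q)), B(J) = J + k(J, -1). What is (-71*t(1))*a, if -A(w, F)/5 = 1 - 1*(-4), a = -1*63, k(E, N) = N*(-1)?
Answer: -32589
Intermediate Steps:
k(E, N) = -N
a = -63
A(w, F) = -25 (A(w, F) = -5*(1 - 1*(-4)) = -5*(1 + 4) = -5*5 = -25)
B(J) = 1 + J (B(J) = J - 1*(-1) = J + 1 = 1 + J)
t(Q) = -52/7 + Q/7 (t(Q) = -4 + (Q + (1 - 25))/7 = -4 + (Q - 24)/7 = -4 + (-24 + Q)/7 = -4 + (-24/7 + Q/7) = -52/7 + Q/7)
(-71*t(1))*a = -71*(-52/7 + (⅐)*1)*(-63) = -71*(-52/7 + ⅐)*(-63) = -71*(-51/7)*(-63) = (3621/7)*(-63) = -32589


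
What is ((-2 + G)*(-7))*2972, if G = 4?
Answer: -41608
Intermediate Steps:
((-2 + G)*(-7))*2972 = ((-2 + 4)*(-7))*2972 = (2*(-7))*2972 = -14*2972 = -41608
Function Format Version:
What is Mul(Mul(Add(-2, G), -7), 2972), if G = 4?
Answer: -41608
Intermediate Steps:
Mul(Mul(Add(-2, G), -7), 2972) = Mul(Mul(Add(-2, 4), -7), 2972) = Mul(Mul(2, -7), 2972) = Mul(-14, 2972) = -41608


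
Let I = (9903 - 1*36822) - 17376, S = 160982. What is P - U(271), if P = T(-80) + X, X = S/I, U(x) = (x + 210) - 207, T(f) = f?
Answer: -15841412/44295 ≈ -357.63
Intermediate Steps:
I = -44295 (I = (9903 - 36822) - 17376 = -26919 - 17376 = -44295)
U(x) = 3 + x (U(x) = (210 + x) - 207 = 3 + x)
X = -160982/44295 (X = 160982/(-44295) = 160982*(-1/44295) = -160982/44295 ≈ -3.6343)
P = -3704582/44295 (P = -80 - 160982/44295 = -3704582/44295 ≈ -83.634)
P - U(271) = -3704582/44295 - (3 + 271) = -3704582/44295 - 1*274 = -3704582/44295 - 274 = -15841412/44295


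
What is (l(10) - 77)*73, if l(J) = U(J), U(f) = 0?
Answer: -5621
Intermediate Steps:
l(J) = 0
(l(10) - 77)*73 = (0 - 77)*73 = -77*73 = -5621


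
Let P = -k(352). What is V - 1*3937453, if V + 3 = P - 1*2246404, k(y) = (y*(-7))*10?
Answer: -6159220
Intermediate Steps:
k(y) = -70*y (k(y) = -7*y*10 = -70*y)
P = 24640 (P = -(-70)*352 = -1*(-24640) = 24640)
V = -2221767 (V = -3 + (24640 - 1*2246404) = -3 + (24640 - 2246404) = -3 - 2221764 = -2221767)
V - 1*3937453 = -2221767 - 1*3937453 = -2221767 - 3937453 = -6159220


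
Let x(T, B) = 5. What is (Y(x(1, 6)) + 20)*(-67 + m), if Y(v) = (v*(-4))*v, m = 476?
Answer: -32720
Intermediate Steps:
Y(v) = -4*v**2 (Y(v) = (-4*v)*v = -4*v**2)
(Y(x(1, 6)) + 20)*(-67 + m) = (-4*5**2 + 20)*(-67 + 476) = (-4*25 + 20)*409 = (-100 + 20)*409 = -80*409 = -32720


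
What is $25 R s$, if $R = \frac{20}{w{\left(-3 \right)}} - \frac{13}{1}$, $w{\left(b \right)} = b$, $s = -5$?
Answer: $\frac{7375}{3} \approx 2458.3$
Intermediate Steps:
$R = - \frac{59}{3}$ ($R = \frac{20}{-3} - \frac{13}{1} = 20 \left(- \frac{1}{3}\right) - 13 = - \frac{20}{3} - 13 = - \frac{59}{3} \approx -19.667$)
$25 R s = 25 \left(- \frac{59}{3}\right) \left(-5\right) = \left(- \frac{1475}{3}\right) \left(-5\right) = \frac{7375}{3}$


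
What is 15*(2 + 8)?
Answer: 150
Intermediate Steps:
15*(2 + 8) = 15*10 = 150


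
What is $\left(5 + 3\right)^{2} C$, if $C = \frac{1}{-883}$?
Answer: $- \frac{64}{883} \approx -0.07248$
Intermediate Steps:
$C = - \frac{1}{883} \approx -0.0011325$
$\left(5 + 3\right)^{2} C = \left(5 + 3\right)^{2} \left(- \frac{1}{883}\right) = 8^{2} \left(- \frac{1}{883}\right) = 64 \left(- \frac{1}{883}\right) = - \frac{64}{883}$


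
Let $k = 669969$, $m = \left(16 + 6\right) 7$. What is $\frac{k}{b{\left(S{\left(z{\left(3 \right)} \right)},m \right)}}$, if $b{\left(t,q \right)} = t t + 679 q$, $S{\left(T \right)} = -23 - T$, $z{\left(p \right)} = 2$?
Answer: $\frac{669969}{105191} \approx 6.3691$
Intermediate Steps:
$m = 154$ ($m = 22 \cdot 7 = 154$)
$b{\left(t,q \right)} = t^{2} + 679 q$
$\frac{k}{b{\left(S{\left(z{\left(3 \right)} \right)},m \right)}} = \frac{669969}{\left(-23 - 2\right)^{2} + 679 \cdot 154} = \frac{669969}{\left(-23 - 2\right)^{2} + 104566} = \frac{669969}{\left(-25\right)^{2} + 104566} = \frac{669969}{625 + 104566} = \frac{669969}{105191}$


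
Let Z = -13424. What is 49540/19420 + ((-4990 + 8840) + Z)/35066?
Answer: 38781064/17024543 ≈ 2.2780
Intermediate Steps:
49540/19420 + ((-4990 + 8840) + Z)/35066 = 49540/19420 + ((-4990 + 8840) - 13424)/35066 = 49540*(1/19420) + (3850 - 13424)*(1/35066) = 2477/971 - 9574*1/35066 = 2477/971 - 4787/17533 = 38781064/17024543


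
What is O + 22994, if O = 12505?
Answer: 35499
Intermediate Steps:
O + 22994 = 12505 + 22994 = 35499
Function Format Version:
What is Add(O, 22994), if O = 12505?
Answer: 35499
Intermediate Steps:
Add(O, 22994) = Add(12505, 22994) = 35499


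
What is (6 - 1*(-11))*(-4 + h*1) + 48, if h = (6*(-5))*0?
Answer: -20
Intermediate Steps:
h = 0 (h = -30*0 = 0)
(6 - 1*(-11))*(-4 + h*1) + 48 = (6 - 1*(-11))*(-4 + 0*1) + 48 = (6 + 11)*(-4 + 0) + 48 = 17*(-4) + 48 = -68 + 48 = -20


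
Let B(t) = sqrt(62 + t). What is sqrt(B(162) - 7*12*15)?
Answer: 2*sqrt(-315 + sqrt(14)) ≈ 35.285*I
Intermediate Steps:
sqrt(B(162) - 7*12*15) = sqrt(sqrt(62 + 162) - 7*12*15) = sqrt(sqrt(224) - 84*15) = sqrt(4*sqrt(14) - 1260) = sqrt(-1260 + 4*sqrt(14))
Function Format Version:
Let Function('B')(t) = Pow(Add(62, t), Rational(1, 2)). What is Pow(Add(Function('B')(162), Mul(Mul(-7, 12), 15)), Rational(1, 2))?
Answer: Mul(2, Pow(Add(-315, Pow(14, Rational(1, 2))), Rational(1, 2))) ≈ Mul(35.285, I)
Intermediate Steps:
Pow(Add(Function('B')(162), Mul(Mul(-7, 12), 15)), Rational(1, 2)) = Pow(Add(Pow(Add(62, 162), Rational(1, 2)), Mul(Mul(-7, 12), 15)), Rational(1, 2)) = Pow(Add(Pow(224, Rational(1, 2)), Mul(-84, 15)), Rational(1, 2)) = Pow(Add(Mul(4, Pow(14, Rational(1, 2))), -1260), Rational(1, 2)) = Pow(Add(-1260, Mul(4, Pow(14, Rational(1, 2)))), Rational(1, 2))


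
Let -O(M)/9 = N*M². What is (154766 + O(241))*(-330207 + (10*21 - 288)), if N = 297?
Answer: 51225798797895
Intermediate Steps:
O(M) = -2673*M²
(154766 + O(241))*(-330207 + (10*21 - 288)) = (154766 - 2673*241²)*(-330207 + (10*21 - 288)) = (154766 - 2673*58081)*(-330207 + (210 - 288)) = (154766 - 155250513)*(-330207 - 78) = -155095747*(-330285) = 51225798797895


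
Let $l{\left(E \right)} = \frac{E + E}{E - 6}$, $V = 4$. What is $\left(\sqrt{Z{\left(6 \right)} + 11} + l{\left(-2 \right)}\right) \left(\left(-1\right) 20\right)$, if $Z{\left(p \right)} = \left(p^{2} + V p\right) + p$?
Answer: $-10 - 20 \sqrt{77} \approx -185.5$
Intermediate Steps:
$l{\left(E \right)} = \frac{2 E}{-6 + E}$
$Z{\left(p \right)} = p^{2} + 5 p$ ($Z{\left(p \right)} = \left(p^{2} + 4 p\right) + p = p^{2} + 5 p$)
$\left(\sqrt{Z{\left(6 \right)} + 11} + l{\left(-2 \right)}\right) \left(\left(-1\right) 20\right) = \left(\sqrt{6 \left(5 + 6\right) + 11} + 2 \left(-2\right) \frac{1}{-6 - 2}\right) \left(\left(-1\right) 20\right) = \left(\sqrt{6 \cdot 11 + 11} + 2 \left(-2\right) \frac{1}{-8}\right) \left(-20\right) = \left(\sqrt{66 + 11} + 2 \left(-2\right) \left(- \frac{1}{8}\right)\right) \left(-20\right) = \left(\sqrt{77} + \frac{1}{2}\right) \left(-20\right) = \left(\frac{1}{2} + \sqrt{77}\right) \left(-20\right) = -10 - 20 \sqrt{77}$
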